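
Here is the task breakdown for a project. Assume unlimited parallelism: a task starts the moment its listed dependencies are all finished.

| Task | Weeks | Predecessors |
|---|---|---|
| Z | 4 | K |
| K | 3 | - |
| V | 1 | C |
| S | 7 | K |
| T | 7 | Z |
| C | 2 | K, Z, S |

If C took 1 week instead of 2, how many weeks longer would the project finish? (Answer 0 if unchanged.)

The binding path is K→Z→T = 3+4+7 = 14; finish at 14 weeks.
C is off the critical path — its longest chain is 13 weeks, giving 1 of slack.
The critical path is still K→Z→T; finish is now 14 weeks.
Change in finish: 14 − 14 = +0 weeks.

0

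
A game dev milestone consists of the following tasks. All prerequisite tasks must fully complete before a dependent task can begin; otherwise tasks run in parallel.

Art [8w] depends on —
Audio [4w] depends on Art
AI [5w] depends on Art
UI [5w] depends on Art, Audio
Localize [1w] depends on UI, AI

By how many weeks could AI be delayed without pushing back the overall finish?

Critical path: Art→Audio→UI→Localize = 8+4+5+1 = 18, so the finish is 18 weeks.
Longest path through AI: 14 weeks (earliest finish 13, latest finish 17).
Float = 18 − 14 = 4.

4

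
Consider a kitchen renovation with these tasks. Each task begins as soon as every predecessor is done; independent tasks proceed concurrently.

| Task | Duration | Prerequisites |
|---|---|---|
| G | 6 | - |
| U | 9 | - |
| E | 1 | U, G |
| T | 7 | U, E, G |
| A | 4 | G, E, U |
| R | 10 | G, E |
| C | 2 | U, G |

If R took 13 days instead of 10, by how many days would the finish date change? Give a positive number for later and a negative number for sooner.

3

Actual critical path: U→E→R = 9+1+10 = 20 ⇒ 20 days.
R lies on that path, so at 13 days the path becomes 23 days.
That remains the longest chain; total 23 days.
Change in finish: 23 − 20 = +3 days.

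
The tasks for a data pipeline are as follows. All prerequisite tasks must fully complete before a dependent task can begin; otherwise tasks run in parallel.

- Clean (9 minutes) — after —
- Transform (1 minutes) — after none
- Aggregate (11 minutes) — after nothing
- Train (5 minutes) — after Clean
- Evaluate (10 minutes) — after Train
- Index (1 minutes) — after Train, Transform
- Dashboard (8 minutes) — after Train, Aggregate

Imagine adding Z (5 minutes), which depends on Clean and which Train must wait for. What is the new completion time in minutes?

Originally the data pipeline takes 24 minutes.
With Z inserted, Train now waits for max(Clean, Z).
New critical path: Clean→Z→Train→Evaluate = 9+5+5+10 = 29 ⇒ 29 minutes.

29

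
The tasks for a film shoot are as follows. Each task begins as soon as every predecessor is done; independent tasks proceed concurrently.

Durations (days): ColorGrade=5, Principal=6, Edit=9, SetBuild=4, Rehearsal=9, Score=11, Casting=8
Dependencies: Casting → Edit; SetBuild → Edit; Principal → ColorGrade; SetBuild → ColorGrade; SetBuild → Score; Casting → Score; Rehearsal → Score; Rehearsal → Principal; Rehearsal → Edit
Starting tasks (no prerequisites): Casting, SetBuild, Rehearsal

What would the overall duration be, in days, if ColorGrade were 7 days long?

22

Baseline: Rehearsal→Principal→ColorGrade = 9+6+5 = 20 → 20 days.
Since ColorGrade is critical, the +2 change carries straight to that chain (now 22 days).
The critical path is still Rehearsal→Principal→ColorGrade; finish is now 22 days.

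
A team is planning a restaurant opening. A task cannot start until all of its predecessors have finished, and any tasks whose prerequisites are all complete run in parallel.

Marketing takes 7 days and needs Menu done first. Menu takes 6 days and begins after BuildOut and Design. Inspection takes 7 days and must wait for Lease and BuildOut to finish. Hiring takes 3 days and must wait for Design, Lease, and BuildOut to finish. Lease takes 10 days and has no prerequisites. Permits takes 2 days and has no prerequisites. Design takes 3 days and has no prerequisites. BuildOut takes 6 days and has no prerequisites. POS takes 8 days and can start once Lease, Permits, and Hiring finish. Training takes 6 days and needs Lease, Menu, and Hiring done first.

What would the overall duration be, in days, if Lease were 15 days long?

As given, the longest chain is Lease→Hiring→POS = 10+3+8 = 21, so the finish is 21 days.
Lease lies on that path, so at 15 days the path becomes 26 days.
The critical path is still Lease→Hiring→POS; finish is now 26 days.

26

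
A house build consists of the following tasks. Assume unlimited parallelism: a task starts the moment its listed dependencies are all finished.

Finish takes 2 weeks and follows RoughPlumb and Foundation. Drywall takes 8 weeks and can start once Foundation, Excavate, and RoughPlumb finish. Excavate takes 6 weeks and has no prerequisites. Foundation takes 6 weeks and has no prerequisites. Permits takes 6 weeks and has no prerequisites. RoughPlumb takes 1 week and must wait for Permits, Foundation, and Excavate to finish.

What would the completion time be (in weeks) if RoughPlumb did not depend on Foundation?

15

Original critical path: Permits→RoughPlumb→Drywall = 6+1+8 = 15 ⇒ 15 weeks.
Dropping Foundation→RoughPlumb doesn't change RoughPlumb's earliest start (6); another predecessor still binds.
The longest chain is now Permits→RoughPlumb→Drywall = 6+1+8 = 15, so the plan takes 15 weeks.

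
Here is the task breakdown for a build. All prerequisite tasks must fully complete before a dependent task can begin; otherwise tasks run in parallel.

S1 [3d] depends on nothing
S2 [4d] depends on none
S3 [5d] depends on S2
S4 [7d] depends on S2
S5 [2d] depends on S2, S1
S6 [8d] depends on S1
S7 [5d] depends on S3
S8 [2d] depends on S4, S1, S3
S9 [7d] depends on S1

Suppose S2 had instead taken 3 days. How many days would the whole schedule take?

Actual critical path: S2→S3→S7 = 4+5+5 = 14 ⇒ 14 days.
S2 lies on that path, so at 3 days the path becomes 13 days.
The critical path is still S2→S3→S7; finish is now 13 days.

13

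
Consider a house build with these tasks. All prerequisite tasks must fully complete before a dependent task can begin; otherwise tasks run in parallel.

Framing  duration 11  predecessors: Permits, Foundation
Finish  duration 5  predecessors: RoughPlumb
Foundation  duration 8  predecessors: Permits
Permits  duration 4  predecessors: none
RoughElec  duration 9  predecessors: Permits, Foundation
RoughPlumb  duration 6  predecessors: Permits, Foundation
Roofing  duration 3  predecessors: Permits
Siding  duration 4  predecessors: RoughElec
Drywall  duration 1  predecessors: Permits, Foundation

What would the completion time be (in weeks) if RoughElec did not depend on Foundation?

23

Before: longest chain Permits→Foundation→RoughElec→Siding = 4+8+9+4 = 25, finish 25.
Without Foundation→RoughElec, RoughElec's earliest start moves from 12 to 4.
After: Permits→Foundation→Framing = 4+8+11 = 23 → 23 weeks.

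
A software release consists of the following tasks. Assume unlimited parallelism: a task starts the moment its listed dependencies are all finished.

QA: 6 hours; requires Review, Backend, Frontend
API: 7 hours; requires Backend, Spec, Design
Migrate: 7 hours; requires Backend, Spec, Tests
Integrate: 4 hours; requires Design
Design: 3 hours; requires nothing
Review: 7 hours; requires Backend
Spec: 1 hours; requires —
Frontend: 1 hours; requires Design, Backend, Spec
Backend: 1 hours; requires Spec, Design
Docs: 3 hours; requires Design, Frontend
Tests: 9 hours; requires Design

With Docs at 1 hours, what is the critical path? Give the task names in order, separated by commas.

Critical path before the change: Design→Tests→Migrate = 3+9+7 = 19 giving 19 hours.
Docs has 11 hours of float (longest path through it is 8).
That remains the longest chain; total 19 hours.

Design, Tests, Migrate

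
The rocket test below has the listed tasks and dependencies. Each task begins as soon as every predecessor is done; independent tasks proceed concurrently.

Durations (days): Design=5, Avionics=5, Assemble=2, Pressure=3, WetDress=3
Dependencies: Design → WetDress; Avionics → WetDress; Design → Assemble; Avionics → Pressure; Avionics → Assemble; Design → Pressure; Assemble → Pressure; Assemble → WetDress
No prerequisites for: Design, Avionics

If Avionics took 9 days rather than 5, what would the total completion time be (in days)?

Actual critical path: Avionics→Assemble→Pressure = 5+2+3 = 10 ⇒ 10 days.
Since Avionics is critical, the +4 change carries straight to that chain (now 14 days).
No other chain overtakes it, so the finish is 14 days.

14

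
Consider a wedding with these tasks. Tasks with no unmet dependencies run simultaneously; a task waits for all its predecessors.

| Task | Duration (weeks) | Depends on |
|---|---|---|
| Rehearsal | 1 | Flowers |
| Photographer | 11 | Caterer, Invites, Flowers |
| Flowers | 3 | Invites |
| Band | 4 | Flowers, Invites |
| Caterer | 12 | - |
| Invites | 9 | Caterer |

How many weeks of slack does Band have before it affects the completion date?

7

Caterer→Invites→Flowers→Photographer = 12+9+3+11 = 35 sets the makespan at 35 weeks.
Band finishes as early as 28 and must finish by 35.
So Band can slip 35 − 28 = 7 weeks.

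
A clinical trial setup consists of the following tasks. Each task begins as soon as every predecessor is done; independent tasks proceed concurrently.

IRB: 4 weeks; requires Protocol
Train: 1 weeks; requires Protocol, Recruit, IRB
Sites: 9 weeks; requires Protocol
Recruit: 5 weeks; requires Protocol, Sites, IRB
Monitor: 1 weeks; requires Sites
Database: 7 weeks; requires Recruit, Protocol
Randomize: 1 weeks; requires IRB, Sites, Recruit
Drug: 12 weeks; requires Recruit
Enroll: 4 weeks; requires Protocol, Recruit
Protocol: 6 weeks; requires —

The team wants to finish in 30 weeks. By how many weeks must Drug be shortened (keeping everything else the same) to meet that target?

Current finish: 32 weeks; target: 30.
Drug is on every critical path, so each week cut from Drug cuts the finish by one (this holds down to a finish of 27).
Need 32 − 30 = 2 weeks off Drug → Drug becomes 10 weeks, finish becomes 30.

2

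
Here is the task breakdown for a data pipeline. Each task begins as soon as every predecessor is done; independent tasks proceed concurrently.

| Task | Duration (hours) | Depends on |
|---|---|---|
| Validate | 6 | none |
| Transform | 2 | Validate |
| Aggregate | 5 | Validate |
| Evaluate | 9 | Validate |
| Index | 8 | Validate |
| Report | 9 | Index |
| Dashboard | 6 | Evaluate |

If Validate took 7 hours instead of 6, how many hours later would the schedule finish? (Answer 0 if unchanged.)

1

As given, the longest chain is Validate→Index→Report = 6+8+9 = 23, so the finish is 23 hours.
Validate is on the critical path; changing it to 7 makes that path 24 hours.
The critical path is still Validate→Index→Report; finish is now 24 hours.
Change in finish: 24 − 23 = +1 hours.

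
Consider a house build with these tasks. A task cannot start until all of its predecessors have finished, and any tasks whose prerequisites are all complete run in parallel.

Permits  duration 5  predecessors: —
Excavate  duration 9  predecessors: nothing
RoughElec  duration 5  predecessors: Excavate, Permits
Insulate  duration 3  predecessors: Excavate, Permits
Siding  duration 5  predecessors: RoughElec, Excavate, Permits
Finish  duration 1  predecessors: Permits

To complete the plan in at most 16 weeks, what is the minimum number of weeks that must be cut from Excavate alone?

Current finish: 19 weeks; target: 16.
Excavate is on every critical path, so each week cut from Excavate cuts the finish by one (this holds down to a finish of 15).
Need 19 − 16 = 3 weeks off Excavate → Excavate becomes 6 weeks, finish becomes 16.

3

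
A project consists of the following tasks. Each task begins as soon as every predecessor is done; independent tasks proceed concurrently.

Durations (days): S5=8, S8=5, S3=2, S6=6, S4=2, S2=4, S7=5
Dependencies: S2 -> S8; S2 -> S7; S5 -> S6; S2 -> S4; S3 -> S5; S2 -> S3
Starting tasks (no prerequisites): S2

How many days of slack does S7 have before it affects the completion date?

11

S2→S3→S5→S6 = 4+2+8+6 = 20 sets the makespan at 20 days.
Longest path through S7: 9 days (earliest finish 9, latest finish 20).
Float = 20 − 9 = 11.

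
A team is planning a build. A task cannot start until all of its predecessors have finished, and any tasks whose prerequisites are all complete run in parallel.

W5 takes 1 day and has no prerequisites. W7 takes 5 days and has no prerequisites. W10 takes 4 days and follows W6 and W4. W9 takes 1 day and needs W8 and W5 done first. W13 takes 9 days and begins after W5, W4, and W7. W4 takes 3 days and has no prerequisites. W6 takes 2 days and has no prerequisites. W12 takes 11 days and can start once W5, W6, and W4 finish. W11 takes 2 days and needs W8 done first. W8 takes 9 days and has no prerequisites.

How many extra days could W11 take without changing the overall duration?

3

W4→W12 = 3+11 = 14 sets the makespan at 14 days.
Longest path through W11: 11 days (earliest finish 11, latest finish 14).
Float = 14 − 11 = 3.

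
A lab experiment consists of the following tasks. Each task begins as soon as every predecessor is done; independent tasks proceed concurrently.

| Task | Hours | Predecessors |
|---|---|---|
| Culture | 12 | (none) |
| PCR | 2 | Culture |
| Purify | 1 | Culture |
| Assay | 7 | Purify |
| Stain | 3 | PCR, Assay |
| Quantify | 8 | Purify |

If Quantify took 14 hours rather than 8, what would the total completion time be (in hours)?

27

Baseline: Culture→Purify→Assay→Stain = 12+1+7+3 = 23 → 23 hours.
Quantify has 2 hours of float (longest path through it is 21).
New critical path: Culture→Purify→Quantify = 12+1+14 = 27 ⇒ 27 hours.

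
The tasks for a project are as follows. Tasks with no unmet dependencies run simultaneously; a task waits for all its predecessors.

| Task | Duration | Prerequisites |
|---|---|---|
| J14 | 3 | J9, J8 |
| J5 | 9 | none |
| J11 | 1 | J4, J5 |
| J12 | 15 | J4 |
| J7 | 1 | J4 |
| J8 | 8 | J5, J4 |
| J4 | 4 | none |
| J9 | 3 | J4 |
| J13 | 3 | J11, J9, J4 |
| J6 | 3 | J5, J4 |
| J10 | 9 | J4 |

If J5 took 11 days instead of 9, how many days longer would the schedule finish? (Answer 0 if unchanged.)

2

Actual critical path: J5→J8→J14 = 9+8+3 = 20 ⇒ 20 days.
J5 lies on that path, so at 11 days the path becomes 22 days.
The critical path is still J5→J8→J14; finish is now 22 days.
Change in finish: 22 − 20 = +2 days.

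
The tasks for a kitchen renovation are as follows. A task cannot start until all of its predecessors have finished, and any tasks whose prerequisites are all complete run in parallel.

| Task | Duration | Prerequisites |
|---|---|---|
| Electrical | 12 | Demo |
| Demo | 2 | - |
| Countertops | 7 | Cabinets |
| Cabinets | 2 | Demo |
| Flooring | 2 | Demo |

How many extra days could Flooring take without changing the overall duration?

Demo→Electrical = 2+12 = 14 sets the makespan at 14 days.
Flooring finishes as early as 4 and must finish by 14.
Slack of Flooring = 12 − 2 = 10 days.

10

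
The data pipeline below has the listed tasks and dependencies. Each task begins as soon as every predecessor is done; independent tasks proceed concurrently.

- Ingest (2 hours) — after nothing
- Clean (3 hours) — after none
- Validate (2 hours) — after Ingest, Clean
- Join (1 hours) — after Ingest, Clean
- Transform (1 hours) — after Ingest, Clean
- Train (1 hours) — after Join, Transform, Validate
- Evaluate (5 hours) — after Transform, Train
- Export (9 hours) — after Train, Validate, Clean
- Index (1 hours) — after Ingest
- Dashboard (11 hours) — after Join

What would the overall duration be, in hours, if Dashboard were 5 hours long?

15

The binding path is Clean→Join→Dashboard = 3+1+11 = 15; finish at 15 hours.
Since Dashboard is critical, the -6 change carries straight to that chain (now 9 hours).
New critical path: Clean→Validate→Train→Export = 3+2+1+9 = 15 ⇒ 15 hours.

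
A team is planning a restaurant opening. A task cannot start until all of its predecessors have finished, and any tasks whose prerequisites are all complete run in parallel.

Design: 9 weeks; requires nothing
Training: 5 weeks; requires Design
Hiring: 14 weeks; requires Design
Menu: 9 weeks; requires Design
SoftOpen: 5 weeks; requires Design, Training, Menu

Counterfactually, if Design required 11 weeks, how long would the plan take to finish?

Baseline: Design→Hiring = 9+14 = 23 → 23 weeks.
Design is on the critical path; changing it to 11 makes that path 25 weeks.
That remains the longest chain; total 25 weeks.

25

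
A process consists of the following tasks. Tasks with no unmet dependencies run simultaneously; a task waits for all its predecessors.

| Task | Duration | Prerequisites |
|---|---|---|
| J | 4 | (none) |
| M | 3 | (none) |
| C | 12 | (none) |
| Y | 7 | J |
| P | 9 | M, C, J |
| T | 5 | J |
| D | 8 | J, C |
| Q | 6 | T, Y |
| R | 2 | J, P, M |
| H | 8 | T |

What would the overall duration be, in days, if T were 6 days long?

The binding path is C→P→R = 12+9+2 = 23; finish at 23 days.
T is off the critical path — its longest chain is 17 days, giving 6 of slack.
The critical path is still C→P→R; finish is now 23 days.

23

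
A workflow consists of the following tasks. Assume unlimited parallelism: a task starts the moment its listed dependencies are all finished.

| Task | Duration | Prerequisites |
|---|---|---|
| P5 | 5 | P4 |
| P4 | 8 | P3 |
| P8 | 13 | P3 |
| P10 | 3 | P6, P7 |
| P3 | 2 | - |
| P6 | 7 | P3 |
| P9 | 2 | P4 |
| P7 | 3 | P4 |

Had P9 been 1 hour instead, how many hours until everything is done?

The binding path is P3→P4→P7→P10 = 2+8+3+3 = 16; finish at 16 hours.
The longest path through P9 is only 12 hours, so P9 has float 4.
No other chain overtakes it, so the finish is 16 hours.

16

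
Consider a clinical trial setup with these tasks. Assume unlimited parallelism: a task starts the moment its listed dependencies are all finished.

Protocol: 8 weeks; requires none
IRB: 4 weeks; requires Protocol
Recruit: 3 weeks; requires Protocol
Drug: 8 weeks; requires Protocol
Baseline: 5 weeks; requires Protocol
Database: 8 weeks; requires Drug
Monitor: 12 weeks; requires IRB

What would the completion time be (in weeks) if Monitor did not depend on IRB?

24

Original critical path: Protocol→IRB→Monitor = 8+4+12 = 24 ⇒ 24 weeks.
Without IRB→Monitor, Monitor's earliest start moves from 12 to 0.
The longest chain is now Protocol→Drug→Database = 8+8+8 = 24, so the clinical trial setup takes 24 weeks.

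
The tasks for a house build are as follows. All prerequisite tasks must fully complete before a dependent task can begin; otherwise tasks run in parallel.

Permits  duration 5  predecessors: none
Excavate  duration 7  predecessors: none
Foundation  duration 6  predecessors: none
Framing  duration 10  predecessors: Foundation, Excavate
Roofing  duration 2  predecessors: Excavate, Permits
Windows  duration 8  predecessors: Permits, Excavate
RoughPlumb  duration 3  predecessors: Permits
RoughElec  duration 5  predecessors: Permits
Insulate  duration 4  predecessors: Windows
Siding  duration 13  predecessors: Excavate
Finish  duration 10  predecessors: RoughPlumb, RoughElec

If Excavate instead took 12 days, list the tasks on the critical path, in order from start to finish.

Critical path before the change: Excavate→Siding = 7+13 = 20 giving 20 days.
Since Excavate is critical, the +5 change carries straight to that chain (now 25 days).
The critical path is still Excavate→Siding; finish is now 25 days.

Excavate, Siding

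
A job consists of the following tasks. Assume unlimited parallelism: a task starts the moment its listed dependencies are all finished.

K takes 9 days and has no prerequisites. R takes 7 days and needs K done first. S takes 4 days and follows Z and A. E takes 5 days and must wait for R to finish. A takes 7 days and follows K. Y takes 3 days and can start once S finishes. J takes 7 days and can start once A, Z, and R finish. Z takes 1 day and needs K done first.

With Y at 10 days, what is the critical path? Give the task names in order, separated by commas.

Critical path before the change: K→A→S→Y = 9+7+4+3 = 23 giving 23 days.
Since Y is critical, the +7 change carries straight to that chain (now 30 days).
That remains the longest chain; total 30 days.

K, A, S, Y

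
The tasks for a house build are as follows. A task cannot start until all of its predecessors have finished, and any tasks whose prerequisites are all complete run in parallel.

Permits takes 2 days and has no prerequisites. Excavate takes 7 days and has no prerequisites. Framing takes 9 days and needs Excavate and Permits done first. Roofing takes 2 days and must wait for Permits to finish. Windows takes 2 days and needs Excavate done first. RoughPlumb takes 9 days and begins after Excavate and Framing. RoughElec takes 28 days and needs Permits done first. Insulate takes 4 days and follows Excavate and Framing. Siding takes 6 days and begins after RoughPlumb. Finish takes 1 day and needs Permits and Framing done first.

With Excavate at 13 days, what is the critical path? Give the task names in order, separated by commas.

Excavate, Framing, RoughPlumb, Siding

Actual critical path: Excavate→Framing→RoughPlumb→Siding = 7+9+9+6 = 31 ⇒ 31 days.
Excavate lies on that path, so at 13 days the path becomes 37 days.
The critical path is still Excavate→Framing→RoughPlumb→Siding; finish is now 37 days.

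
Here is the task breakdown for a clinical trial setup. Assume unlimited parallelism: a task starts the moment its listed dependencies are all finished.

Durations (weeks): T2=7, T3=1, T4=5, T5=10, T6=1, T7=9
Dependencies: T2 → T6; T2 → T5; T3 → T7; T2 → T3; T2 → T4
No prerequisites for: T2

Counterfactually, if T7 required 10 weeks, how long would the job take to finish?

As given, the longest chain is T2→T3→T7 = 7+1+9 = 17, so the finish is 17 weeks.
T7 lies on that path, so at 10 weeks the path becomes 18 weeks.
No other chain overtakes it, so the finish is 18 weeks.

18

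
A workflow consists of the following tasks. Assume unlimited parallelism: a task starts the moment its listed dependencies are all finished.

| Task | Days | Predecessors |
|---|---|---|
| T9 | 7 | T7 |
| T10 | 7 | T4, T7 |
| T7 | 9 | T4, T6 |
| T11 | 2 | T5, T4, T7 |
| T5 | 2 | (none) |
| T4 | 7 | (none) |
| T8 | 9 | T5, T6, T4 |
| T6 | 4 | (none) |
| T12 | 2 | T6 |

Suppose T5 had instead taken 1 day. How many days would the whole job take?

Actual critical path: T4→T7→T9 = 7+9+7 = 23 ⇒ 23 days.
The longest path through T5 is only 11 days, so T5 has float 12.
That remains the longest chain; total 23 days.

23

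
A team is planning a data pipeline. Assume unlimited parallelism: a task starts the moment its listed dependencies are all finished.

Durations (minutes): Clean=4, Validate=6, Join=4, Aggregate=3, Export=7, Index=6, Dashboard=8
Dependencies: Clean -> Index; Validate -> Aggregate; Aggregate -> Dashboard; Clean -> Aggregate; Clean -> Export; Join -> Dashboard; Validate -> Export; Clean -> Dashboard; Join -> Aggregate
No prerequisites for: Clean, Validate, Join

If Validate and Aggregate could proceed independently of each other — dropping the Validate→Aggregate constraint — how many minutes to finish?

15

Before: longest chain Validate→Aggregate→Dashboard = 6+3+8 = 17, finish 17.
Without Validate→Aggregate, Aggregate's earliest start moves from 6 to 4.
The longest chain is now Clean→Aggregate→Dashboard = 4+3+8 = 15, so the plan takes 15 minutes.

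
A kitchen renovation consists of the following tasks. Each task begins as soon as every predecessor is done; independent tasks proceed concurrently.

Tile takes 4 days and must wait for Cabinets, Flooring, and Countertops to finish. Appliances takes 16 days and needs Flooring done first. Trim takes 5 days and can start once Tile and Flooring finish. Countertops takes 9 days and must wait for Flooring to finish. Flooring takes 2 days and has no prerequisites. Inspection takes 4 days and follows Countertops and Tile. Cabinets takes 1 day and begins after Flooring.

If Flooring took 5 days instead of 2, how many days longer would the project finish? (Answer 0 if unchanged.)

Actual critical path: Flooring→Countertops→Tile→Trim = 2+9+4+5 = 20 ⇒ 20 days.
Flooring is on the critical path; changing it to 5 makes that path 23 days.
The critical path is still Flooring→Countertops→Tile→Trim; finish is now 23 days.
Change in finish: 23 − 20 = +3 days.

3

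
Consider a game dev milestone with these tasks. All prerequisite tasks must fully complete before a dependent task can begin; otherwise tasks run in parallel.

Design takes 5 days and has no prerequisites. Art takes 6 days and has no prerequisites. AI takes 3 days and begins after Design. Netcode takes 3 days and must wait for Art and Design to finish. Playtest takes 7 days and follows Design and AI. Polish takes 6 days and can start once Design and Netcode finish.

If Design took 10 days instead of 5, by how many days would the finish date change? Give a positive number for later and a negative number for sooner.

Actual critical path: Design→AI→Playtest = 5+3+7 = 15 ⇒ 15 days.
Since Design is critical, the +5 change carries straight to that chain (now 20 days).
No other chain overtakes it, so the finish is 20 days.
Change in finish: 20 − 15 = +5 days.

5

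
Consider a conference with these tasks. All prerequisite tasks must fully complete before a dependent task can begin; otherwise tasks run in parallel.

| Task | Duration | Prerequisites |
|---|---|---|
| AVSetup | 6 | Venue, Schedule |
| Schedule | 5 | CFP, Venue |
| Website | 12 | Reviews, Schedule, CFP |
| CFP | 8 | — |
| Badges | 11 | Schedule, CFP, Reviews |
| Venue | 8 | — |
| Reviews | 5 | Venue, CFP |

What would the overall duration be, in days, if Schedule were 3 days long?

25

The binding path is CFP→Schedule→Website = 8+5+12 = 25; finish at 25 days.
Since Schedule is critical, the -2 change carries straight to that chain (now 23 days).
The binding chain switches to Venue→Reviews→Website = 8+5+12 = 25; finish 25 days.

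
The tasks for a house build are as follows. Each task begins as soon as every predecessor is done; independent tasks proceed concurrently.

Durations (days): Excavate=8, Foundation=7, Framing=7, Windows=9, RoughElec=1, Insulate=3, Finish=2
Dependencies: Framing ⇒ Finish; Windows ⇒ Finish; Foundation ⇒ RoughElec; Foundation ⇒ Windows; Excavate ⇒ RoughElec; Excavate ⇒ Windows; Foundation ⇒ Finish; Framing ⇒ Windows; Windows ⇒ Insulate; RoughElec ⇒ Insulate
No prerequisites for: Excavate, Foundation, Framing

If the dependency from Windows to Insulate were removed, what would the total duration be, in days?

19

With the dependency in place, Excavate→Windows→Insulate = 8+9+3 = 20 sets the finish at 20 days.
Without Windows→Insulate, Insulate's earliest start moves from 17 to 9.
After: Excavate→Windows→Finish = 8+9+2 = 19 → 19 days.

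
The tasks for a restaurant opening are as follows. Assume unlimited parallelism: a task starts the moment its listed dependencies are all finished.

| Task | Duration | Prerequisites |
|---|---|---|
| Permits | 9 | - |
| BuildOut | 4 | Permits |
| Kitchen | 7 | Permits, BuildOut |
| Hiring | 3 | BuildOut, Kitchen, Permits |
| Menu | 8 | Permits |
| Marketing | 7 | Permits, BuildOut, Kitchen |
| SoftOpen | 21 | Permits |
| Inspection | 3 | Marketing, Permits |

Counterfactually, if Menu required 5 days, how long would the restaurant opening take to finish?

30

Critical path before the change: Permits→BuildOut→Kitchen→Marketing→Inspection = 9+4+7+7+3 = 30 giving 30 days.
Menu has 13 days of float (longest path through it is 17).
That remains the longest chain; total 30 days.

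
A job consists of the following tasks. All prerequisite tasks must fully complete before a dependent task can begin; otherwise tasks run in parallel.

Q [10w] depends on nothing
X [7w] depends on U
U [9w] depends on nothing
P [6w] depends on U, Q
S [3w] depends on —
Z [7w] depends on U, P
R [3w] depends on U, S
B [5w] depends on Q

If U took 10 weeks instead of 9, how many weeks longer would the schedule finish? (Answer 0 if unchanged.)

Critical path before the change: Q→P→Z = 10+6+7 = 23 giving 23 weeks.
The longest path through U is only 22 weeks, so U has float 1.
The binding chain switches to U→P→Z = 10+6+7 = 23; finish 23 weeks.
Change in finish: 23 − 23 = +0 weeks.

0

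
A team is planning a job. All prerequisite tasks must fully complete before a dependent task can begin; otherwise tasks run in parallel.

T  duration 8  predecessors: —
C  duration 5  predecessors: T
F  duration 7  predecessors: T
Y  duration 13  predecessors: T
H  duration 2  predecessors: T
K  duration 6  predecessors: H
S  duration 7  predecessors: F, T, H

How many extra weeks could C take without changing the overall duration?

9

Critical path: T→F→S = 8+7+7 = 22, so the finish is 22 weeks.
C finishes as early as 13 and must finish by 22.
So C can slip 22 − 13 = 9 weeks.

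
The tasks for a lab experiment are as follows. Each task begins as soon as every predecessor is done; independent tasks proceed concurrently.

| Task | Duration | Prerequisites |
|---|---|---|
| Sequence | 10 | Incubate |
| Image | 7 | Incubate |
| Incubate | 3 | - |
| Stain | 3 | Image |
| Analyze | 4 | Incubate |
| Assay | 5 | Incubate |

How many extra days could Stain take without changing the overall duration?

0

Critical path: Incubate→Sequence = 3+10 = 13, so the finish is 13 days.
Stain finishes as early as 13 and must finish by 13.
Slack of Stain = 10 − 10 = 0 days.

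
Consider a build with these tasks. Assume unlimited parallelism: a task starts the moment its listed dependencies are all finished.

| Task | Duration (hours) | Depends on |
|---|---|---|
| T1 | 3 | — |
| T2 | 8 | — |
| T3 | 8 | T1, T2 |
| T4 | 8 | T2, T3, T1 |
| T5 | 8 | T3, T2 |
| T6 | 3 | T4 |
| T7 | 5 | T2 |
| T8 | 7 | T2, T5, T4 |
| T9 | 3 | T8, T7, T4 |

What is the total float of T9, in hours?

0

The longest chain is T2→T3→T4→T8→T9 = 8+8+8+7+3 = 34; overall finish 34 hours.
Longest path through T9: 34 hours (earliest finish 34, latest finish 34).
Slack of T9 = 31 − 31 = 0 hours.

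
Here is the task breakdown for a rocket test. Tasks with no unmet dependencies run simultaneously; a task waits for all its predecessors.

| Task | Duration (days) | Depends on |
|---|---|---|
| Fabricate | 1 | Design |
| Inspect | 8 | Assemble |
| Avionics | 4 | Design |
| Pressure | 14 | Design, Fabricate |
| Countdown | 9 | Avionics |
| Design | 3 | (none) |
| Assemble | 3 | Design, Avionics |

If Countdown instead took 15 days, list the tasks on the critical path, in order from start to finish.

Design, Avionics, Countdown

The binding path is Design→Fabricate→Pressure = 3+1+14 = 18; finish at 18 days.
Countdown has 2 days of float (longest path through it is 16).
The binding chain switches to Design→Avionics→Countdown = 3+4+15 = 22; finish 22 days.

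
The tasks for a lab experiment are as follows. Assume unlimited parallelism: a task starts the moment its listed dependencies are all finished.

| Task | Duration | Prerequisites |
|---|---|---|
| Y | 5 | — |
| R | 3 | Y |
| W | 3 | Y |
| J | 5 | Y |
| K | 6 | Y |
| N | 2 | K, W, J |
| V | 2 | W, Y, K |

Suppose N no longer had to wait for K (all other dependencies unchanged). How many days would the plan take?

With the dependency in place, Y→K→N = 5+6+2 = 13 sets the finish at 13 days.
Without K→N, N's earliest start moves from 11 to 10.
After: Y→K→V = 5+6+2 = 13 → 13 days.

13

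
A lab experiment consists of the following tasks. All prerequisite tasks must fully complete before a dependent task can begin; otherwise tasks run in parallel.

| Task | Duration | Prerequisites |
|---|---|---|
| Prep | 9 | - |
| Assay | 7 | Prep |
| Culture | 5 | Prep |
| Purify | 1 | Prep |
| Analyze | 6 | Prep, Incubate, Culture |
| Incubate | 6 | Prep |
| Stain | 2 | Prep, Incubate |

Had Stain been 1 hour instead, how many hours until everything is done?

21

Actual critical path: Prep→Incubate→Analyze = 9+6+6 = 21 ⇒ 21 hours.
Stain has 4 hours of float (longest path through it is 17).
No other chain overtakes it, so the finish is 21 hours.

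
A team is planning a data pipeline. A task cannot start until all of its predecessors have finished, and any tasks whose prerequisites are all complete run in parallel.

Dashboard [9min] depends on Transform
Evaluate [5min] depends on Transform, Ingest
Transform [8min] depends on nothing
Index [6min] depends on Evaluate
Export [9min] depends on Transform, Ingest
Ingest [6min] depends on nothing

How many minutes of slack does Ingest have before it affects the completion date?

Critical path: Transform→Evaluate→Index = 8+5+6 = 19, so the finish is 19 minutes.
Ingest finishes as early as 6 and must finish by 8.
Slack of Ingest = 2 − 0 = 2 minutes.

2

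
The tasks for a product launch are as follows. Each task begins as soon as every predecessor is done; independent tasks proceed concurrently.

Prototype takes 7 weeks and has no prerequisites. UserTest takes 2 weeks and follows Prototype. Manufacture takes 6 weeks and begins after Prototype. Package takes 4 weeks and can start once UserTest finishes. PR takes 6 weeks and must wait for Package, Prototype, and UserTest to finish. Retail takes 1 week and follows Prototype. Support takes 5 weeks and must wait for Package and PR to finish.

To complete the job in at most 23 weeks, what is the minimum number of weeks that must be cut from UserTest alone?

1

Current finish: 24 weeks; target: 23.
UserTest is on every critical path, so each week cut from UserTest cuts the finish by one (this holds down to a finish of 23).
Need 24 − 23 = 1 week off UserTest → UserTest becomes 1 week, finish becomes 23.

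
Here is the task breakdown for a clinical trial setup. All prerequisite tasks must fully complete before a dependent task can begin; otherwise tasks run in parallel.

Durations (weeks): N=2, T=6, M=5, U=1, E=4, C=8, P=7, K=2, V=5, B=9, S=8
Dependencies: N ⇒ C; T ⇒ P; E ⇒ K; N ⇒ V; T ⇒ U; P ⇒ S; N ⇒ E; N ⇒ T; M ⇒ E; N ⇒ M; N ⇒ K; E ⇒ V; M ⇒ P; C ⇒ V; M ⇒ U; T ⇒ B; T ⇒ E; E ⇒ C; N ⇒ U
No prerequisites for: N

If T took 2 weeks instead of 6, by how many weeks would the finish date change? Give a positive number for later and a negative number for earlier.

-1

Critical path before the change: N→T→E→C→V = 2+6+4+8+5 = 25 giving 25 weeks.
Since T is critical, the -4 change carries straight to that chain (now 21 weeks).
New critical path: N→M→E→C→V = 2+5+4+8+5 = 24 ⇒ 24 weeks.
Change in finish: 24 − 25 = -1 weeks.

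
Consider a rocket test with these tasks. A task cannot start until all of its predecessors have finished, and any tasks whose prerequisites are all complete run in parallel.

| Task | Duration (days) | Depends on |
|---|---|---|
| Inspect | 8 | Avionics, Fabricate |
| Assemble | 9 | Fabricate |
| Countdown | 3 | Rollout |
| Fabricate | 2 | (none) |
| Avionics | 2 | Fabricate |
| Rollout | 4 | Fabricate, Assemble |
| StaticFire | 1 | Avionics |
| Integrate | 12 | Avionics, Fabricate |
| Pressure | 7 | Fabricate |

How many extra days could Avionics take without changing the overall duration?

2

Critical path: Fabricate→Assemble→Rollout→Countdown = 2+9+4+3 = 18, so the finish is 18 days.
Avionics finishes as early as 4 and must finish by 6.
Slack of Avionics = 4 − 2 = 2 days.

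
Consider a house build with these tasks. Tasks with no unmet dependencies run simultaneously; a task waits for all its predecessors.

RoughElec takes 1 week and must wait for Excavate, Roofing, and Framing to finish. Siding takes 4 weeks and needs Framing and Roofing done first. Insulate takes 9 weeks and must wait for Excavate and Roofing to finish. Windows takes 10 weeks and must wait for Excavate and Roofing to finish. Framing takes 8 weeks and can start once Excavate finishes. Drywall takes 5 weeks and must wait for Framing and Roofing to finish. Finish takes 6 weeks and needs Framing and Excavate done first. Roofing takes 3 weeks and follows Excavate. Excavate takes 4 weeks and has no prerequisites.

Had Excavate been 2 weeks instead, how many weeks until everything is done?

The binding path is Excavate→Framing→Finish = 4+8+6 = 18; finish at 18 weeks.
Excavate is on the critical path; changing it to 2 makes that path 16 weeks.
That remains the longest chain; total 16 weeks.

16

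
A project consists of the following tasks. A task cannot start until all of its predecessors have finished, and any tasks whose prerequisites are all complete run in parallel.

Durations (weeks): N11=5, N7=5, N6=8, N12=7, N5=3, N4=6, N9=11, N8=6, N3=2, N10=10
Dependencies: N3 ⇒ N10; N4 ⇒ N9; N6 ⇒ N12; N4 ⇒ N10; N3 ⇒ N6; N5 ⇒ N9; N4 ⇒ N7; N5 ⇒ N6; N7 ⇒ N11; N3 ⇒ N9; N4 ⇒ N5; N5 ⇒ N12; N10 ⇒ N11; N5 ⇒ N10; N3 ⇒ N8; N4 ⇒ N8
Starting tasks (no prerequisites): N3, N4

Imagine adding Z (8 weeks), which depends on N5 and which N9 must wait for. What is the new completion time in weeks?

28

Originally the project takes 24 weeks.
With Z inserted, N9 now waits for max(N5, N4, N3, Z).
New critical path: N4→N5→Z→N9 = 6+3+8+11 = 28 ⇒ 28 weeks.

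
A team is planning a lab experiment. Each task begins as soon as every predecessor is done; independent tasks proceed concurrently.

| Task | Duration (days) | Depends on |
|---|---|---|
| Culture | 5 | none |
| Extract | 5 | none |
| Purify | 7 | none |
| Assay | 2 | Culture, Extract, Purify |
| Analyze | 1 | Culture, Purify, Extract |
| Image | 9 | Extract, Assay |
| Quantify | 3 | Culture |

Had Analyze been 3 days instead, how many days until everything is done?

18

Critical path before the change: Purify→Assay→Image = 7+2+9 = 18 giving 18 days.
Analyze has 10 days of float (longest path through it is 8).
That remains the longest chain; total 18 days.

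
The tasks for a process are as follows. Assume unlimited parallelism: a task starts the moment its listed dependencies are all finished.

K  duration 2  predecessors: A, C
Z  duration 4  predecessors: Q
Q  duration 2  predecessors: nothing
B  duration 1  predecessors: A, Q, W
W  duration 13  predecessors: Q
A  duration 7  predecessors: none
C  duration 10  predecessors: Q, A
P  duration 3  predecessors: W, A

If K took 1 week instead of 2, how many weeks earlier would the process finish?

1

Actual critical path: A→C→K = 7+10+2 = 19 ⇒ 19 weeks.
K lies on that path, so at 1 week the path becomes 18 weeks.
No other chain overtakes it, so the finish is 18 weeks.
Change in finish: 18 − 19 = -1 weeks.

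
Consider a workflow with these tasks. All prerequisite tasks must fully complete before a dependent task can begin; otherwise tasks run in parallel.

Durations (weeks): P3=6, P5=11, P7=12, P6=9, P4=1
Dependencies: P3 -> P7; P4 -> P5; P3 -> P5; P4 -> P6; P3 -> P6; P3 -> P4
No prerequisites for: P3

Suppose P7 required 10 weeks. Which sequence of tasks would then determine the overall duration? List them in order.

Baseline: P3→P7 = 6+12 = 18 → 18 weeks.
P7 is on the critical path; changing it to 10 makes that path 16 weeks.
New critical path: P3→P4→P5 = 6+1+11 = 18 ⇒ 18 weeks.

P3, P4, P5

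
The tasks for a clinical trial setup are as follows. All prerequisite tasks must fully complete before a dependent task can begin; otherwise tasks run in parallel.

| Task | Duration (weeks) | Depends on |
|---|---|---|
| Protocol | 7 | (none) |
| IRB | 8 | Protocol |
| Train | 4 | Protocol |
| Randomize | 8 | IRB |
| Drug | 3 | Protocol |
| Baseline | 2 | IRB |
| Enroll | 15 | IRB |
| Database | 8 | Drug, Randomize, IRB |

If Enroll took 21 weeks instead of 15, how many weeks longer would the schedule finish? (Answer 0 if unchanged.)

5

Critical path before the change: Protocol→IRB→Randomize→Database = 7+8+8+8 = 31 giving 31 weeks.
The longest path through Enroll is only 30 weeks, so Enroll has float 1.
Now Protocol→IRB→Enroll = 7+8+21 = 36 is longest, so the finish becomes 36 weeks.
Change in finish: 36 − 31 = +5 weeks.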